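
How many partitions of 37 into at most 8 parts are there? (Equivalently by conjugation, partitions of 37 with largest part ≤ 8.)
p(37, parts ≤ 8) = 6630

Use the recurrence p(n, m) = p(n, m−1) + p(n−m, m): either the largest part is < m (count p(n, m−1)) or the largest part is exactly m (remove one copy of m, count p(n−m, m)). With p(0, ·) = 1 this gives p(37, parts ≤ 8) = 6630. (By conjugating Young diagrams, this also counts partitions of 37 into at most 8 parts.)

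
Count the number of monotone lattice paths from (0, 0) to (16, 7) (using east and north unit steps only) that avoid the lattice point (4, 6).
Number of paths = 242427

Total paths from (0, 0) to (16, 7): C(23, 16) = 245157. Paths through (4, 6): (paths (0, 0) → (4, 6)) × (paths (4, 6) → (16, 7)) = C(10, 4) · C(13, 12) = 210 · 13 = 2730. Avoidance count = 245157 − 2730 = 242427.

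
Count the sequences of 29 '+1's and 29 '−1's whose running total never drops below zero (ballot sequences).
C_29 = 1002242216651368

These ballot sequences are counted by the Catalan number C_n = (1/(n + 1)) · C(2n, n). For n = 29: C_29 = (1/30) · C(58, 29) = 30067266499541040/30 = 1002242216651368.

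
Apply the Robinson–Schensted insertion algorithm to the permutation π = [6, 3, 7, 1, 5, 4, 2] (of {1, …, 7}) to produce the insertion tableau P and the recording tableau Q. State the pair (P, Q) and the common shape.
P = [1, 2] / [3, 4] / [5, 7] / [6];  Q = [1, 3] / [2, 5] / [4, 6] / [7];  common shape = (2, 2, 2, 1)

Row-insert the values π_1, π_2, … into P one at a time, bumping the leftmost entry strictly greater than the inserted value down to the next row. The recording tableau Q records, in position (i, j), the step at which that cell was added to P.
  Insert 6 (step 1): P = [6];  Q = [1]
  Insert 3 (step 2): P = [3] / [6];  Q = [1] / [2]
  Insert 7 (step 3): P = [3, 7] / [6];  Q = [1, 3] / [2]
  Insert 1 (step 4): P = [1, 7] / [3] / [6];  Q = [1, 3] / [2] / [4]
  Insert 5 (step 5): P = [1, 5] / [3, 7] / [6];  Q = [1, 3] / [2, 5] / [4]
  Insert 4 (step 6): P = [1, 4] / [3, 5] / [6, 7];  Q = [1, 3] / [2, 5] / [4, 6]
  Insert 2 (step 7): P = [1, 2] / [3, 4] / [5, 7] / [6];  Q = [1, 3] / [2, 5] / [4, 6] / [7]
Final shape: (2, 2, 2, 1).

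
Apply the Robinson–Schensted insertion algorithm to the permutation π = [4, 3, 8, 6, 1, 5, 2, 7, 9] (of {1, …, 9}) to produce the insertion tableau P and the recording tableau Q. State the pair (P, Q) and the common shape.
P = [1, 2, 7, 9] / [3, 5] / [4, 6] / [8];  Q = [1, 3, 8, 9] / [2, 4] / [5, 6] / [7];  common shape = (4, 2, 2, 1)

Row-insert the values π_1, π_2, … into P one at a time, bumping the leftmost entry strictly greater than the inserted value down to the next row. The recording tableau Q records, in position (i, j), the step at which that cell was added to P.
  Insert 4 (step 1): P = [4];  Q = [1]
  Insert 3 (step 2): P = [3] / [4];  Q = [1] / [2]
  Insert 8 (step 3): P = [3, 8] / [4];  Q = [1, 3] / [2]
  Insert 6 (step 4): P = [3, 6] / [4, 8];  Q = [1, 3] / [2, 4]
  Insert 1 (step 5): P = [1, 6] / [3, 8] / [4];  Q = [1, 3] / [2, 4] / [5]
  Insert 5 (step 6): P = [1, 5] / [3, 6] / [4, 8];  Q = [1, 3] / [2, 4] / [5, 6]
  Insert 2 (step 7): P = [1, 2] / [3, 5] / [4, 6] / [8];  Q = [1, 3] / [2, 4] / [5, 6] / [7]
  Insert 7 (step 8): P = [1, 2, 7] / [3, 5] / [4, 6] / [8];  Q = [1, 3, 8] / [2, 4] / [5, 6] / [7]
  Insert 9 (step 9): P = [1, 2, 7, 9] / [3, 5] / [4, 6] / [8];  Q = [1, 3, 8, 9] / [2, 4] / [5, 6] / [7]
Final shape: (4, 2, 2, 1).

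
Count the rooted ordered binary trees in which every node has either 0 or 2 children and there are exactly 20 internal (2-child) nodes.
C_20 = 6564120420

These full binary trees are counted by the Catalan number C_n = (1/(n + 1)) · C(2n, n). For n = 20: C_20 = (1/21) · C(40, 20) = 137846528820/21 = 6564120420.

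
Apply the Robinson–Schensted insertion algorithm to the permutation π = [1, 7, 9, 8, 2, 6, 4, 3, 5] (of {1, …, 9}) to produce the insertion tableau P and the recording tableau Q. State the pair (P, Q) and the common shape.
P = [1, 2, 3, 5] / [4, 8] / [6] / [7] / [9];  Q = [1, 2, 3, 9] / [4, 6] / [5] / [7] / [8];  common shape = (4, 2, 1, 1, 1)

Row-insert the values π_1, π_2, … into P one at a time, bumping the leftmost entry strictly greater than the inserted value down to the next row. The recording tableau Q records, in position (i, j), the step at which that cell was added to P.
  Insert 1 (step 1): P = [1];  Q = [1]
  Insert 7 (step 2): P = [1, 7];  Q = [1, 2]
  Insert 9 (step 3): P = [1, 7, 9];  Q = [1, 2, 3]
  Insert 8 (step 4): P = [1, 7, 8] / [9];  Q = [1, 2, 3] / [4]
  Insert 2 (step 5): P = [1, 2, 8] / [7] / [9];  Q = [1, 2, 3] / [4] / [5]
  Insert 6 (step 6): P = [1, 2, 6] / [7, 8] / [9];  Q = [1, 2, 3] / [4, 6] / [5]
  Insert 4 (step 7): P = [1, 2, 4] / [6, 8] / [7] / [9];  Q = [1, 2, 3] / [4, 6] / [5] / [7]
  Insert 3 (step 8): P = [1, 2, 3] / [4, 8] / [6] / [7] / [9];  Q = [1, 2, 3] / [4, 6] / [5] / [7] / [8]
  Insert 5 (step 9): P = [1, 2, 3, 5] / [4, 8] / [6] / [7] / [9];  Q = [1, 2, 3, 9] / [4, 6] / [5] / [7] / [8]
Final shape: (4, 2, 1, 1, 1).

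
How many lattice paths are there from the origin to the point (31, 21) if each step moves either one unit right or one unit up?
Number of paths = 191991813933920

A monotone lattice path from (0, 0) to (31, 21) consists of 31 east steps and 21 north steps in some order, so it is determined by which 31 of the 52 steps are east. The count is C(52, 31) = 191991813933920.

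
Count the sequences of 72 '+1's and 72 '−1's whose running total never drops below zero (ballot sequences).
C_72 = 20276890389709399862928998568254641025700

These ballot sequences are counted by the Catalan number C_n = (1/(n + 1)) · C(2n, n). For n = 72: C_72 = (1/73) · C(144, 72) = 1480212998448786189993816895482588794876100/73 = 20276890389709399862928998568254641025700.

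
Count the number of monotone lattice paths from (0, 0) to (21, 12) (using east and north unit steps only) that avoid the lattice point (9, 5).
Number of paths = 253940544

Total paths from (0, 0) to (21, 12): C(33, 21) = 354817320. Paths through (9, 5): (paths (0, 0) → (9, 5)) × (paths (9, 5) → (21, 12)) = C(14, 9) · C(19, 12) = 2002 · 50388 = 100876776. Avoidance count = 354817320 − 100876776 = 253940544.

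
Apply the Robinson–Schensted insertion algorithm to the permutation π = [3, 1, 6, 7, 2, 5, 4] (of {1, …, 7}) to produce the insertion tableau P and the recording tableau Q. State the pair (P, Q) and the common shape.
P = [1, 2, 4] / [3, 5, 7] / [6];  Q = [1, 3, 4] / [2, 5, 6] / [7];  common shape = (3, 3, 1)

Row-insert the values π_1, π_2, … into P one at a time, bumping the leftmost entry strictly greater than the inserted value down to the next row. The recording tableau Q records, in position (i, j), the step at which that cell was added to P.
  Insert 3 (step 1): P = [3];  Q = [1]
  Insert 1 (step 2): P = [1] / [3];  Q = [1] / [2]
  Insert 6 (step 3): P = [1, 6] / [3];  Q = [1, 3] / [2]
  Insert 7 (step 4): P = [1, 6, 7] / [3];  Q = [1, 3, 4] / [2]
  Insert 2 (step 5): P = [1, 2, 7] / [3, 6];  Q = [1, 3, 4] / [2, 5]
  Insert 5 (step 6): P = [1, 2, 5] / [3, 6, 7];  Q = [1, 3, 4] / [2, 5, 6]
  Insert 4 (step 7): P = [1, 2, 4] / [3, 5, 7] / [6];  Q = [1, 3, 4] / [2, 5, 6] / [7]
Final shape: (3, 3, 1).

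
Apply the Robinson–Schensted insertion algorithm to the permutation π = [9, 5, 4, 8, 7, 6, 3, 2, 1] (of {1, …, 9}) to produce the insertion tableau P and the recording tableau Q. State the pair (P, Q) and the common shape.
P = [1, 6] / [2, 7] / [3] / [4] / [5] / [8] / [9];  Q = [1, 4] / [2, 5] / [3] / [6] / [7] / [8] / [9];  common shape = (2, 2, 1, 1, 1, 1, 1)

Row-insert the values π_1, π_2, … into P one at a time, bumping the leftmost entry strictly greater than the inserted value down to the next row. The recording tableau Q records, in position (i, j), the step at which that cell was added to P.
  Insert 9 (step 1): P = [9];  Q = [1]
  Insert 5 (step 2): P = [5] / [9];  Q = [1] / [2]
  Insert 4 (step 3): P = [4] / [5] / [9];  Q = [1] / [2] / [3]
  Insert 8 (step 4): P = [4, 8] / [5] / [9];  Q = [1, 4] / [2] / [3]
  Insert 7 (step 5): P = [4, 7] / [5, 8] / [9];  Q = [1, 4] / [2, 5] / [3]
  Insert 6 (step 6): P = [4, 6] / [5, 7] / [8] / [9];  Q = [1, 4] / [2, 5] / [3] / [6]
  Insert 3 (step 7): P = [3, 6] / [4, 7] / [5] / [8] / [9];  Q = [1, 4] / [2, 5] / [3] / [6] / [7]
  Insert 2 (step 8): P = [2, 6] / [3, 7] / [4] / [5] / [8] / [9];  Q = [1, 4] / [2, 5] / [3] / [6] / [7] / [8]
  Insert 1 (step 9): P = [1, 6] / [2, 7] / [3] / [4] / [5] / [8] / [9];  Q = [1, 4] / [2, 5] / [3] / [6] / [7] / [8] / [9]
Final shape: (2, 2, 1, 1, 1, 1, 1).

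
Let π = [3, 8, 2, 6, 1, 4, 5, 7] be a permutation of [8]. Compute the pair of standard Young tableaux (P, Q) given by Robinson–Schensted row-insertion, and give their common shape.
P = [1, 4, 5, 7] / [2, 6] / [3, 8];  Q = [1, 2, 7, 8] / [3, 4] / [5, 6];  common shape = (4, 2, 2)

Row-insert the values π_1, π_2, … into P one at a time, bumping the leftmost entry strictly greater than the inserted value down to the next row. The recording tableau Q records, in position (i, j), the step at which that cell was added to P.
  Insert 3 (step 1): P = [3];  Q = [1]
  Insert 8 (step 2): P = [3, 8];  Q = [1, 2]
  Insert 2 (step 3): P = [2, 8] / [3];  Q = [1, 2] / [3]
  Insert 6 (step 4): P = [2, 6] / [3, 8];  Q = [1, 2] / [3, 4]
  Insert 1 (step 5): P = [1, 6] / [2, 8] / [3];  Q = [1, 2] / [3, 4] / [5]
  Insert 4 (step 6): P = [1, 4] / [2, 6] / [3, 8];  Q = [1, 2] / [3, 4] / [5, 6]
  Insert 5 (step 7): P = [1, 4, 5] / [2, 6] / [3, 8];  Q = [1, 2, 7] / [3, 4] / [5, 6]
  Insert 7 (step 8): P = [1, 4, 5, 7] / [2, 6] / [3, 8];  Q = [1, 2, 7, 8] / [3, 4] / [5, 6]
Final shape: (4, 2, 2).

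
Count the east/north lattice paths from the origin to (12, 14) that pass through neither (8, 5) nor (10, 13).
Number of paths = 5479042

Inclusion–exclusion. Total paths: C(26, 12) = 9657700. Through P₁: C(13, 8)·C(13, 4) = 920205. Through P₂: C(23, 10)·C(3, 2) = 3432198. Since P₁ is strictly southwest of P₂, a monotone path through both must visit P₁ then P₂; paths through both = C(13, 8)·C(10, 2)·C(3, 2) = 173745. Avoid both = 9657700 − 920205 − 3432198 + 173745 = 5479042.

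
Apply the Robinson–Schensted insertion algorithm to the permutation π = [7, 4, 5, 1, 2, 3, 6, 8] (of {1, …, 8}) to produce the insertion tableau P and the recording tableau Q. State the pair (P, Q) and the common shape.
P = [1, 2, 3, 6, 8] / [4, 5] / [7];  Q = [1, 3, 6, 7, 8] / [2, 5] / [4];  common shape = (5, 2, 1)

Row-insert the values π_1, π_2, … into P one at a time, bumping the leftmost entry strictly greater than the inserted value down to the next row. The recording tableau Q records, in position (i, j), the step at which that cell was added to P.
  Insert 7 (step 1): P = [7];  Q = [1]
  Insert 4 (step 2): P = [4] / [7];  Q = [1] / [2]
  Insert 5 (step 3): P = [4, 5] / [7];  Q = [1, 3] / [2]
  Insert 1 (step 4): P = [1, 5] / [4] / [7];  Q = [1, 3] / [2] / [4]
  Insert 2 (step 5): P = [1, 2] / [4, 5] / [7];  Q = [1, 3] / [2, 5] / [4]
  Insert 3 (step 6): P = [1, 2, 3] / [4, 5] / [7];  Q = [1, 3, 6] / [2, 5] / [4]
  Insert 6 (step 7): P = [1, 2, 3, 6] / [4, 5] / [7];  Q = [1, 3, 6, 7] / [2, 5] / [4]
  Insert 8 (step 8): P = [1, 2, 3, 6, 8] / [4, 5] / [7];  Q = [1, 3, 6, 7, 8] / [2, 5] / [4]
Final shape: (5, 2, 1).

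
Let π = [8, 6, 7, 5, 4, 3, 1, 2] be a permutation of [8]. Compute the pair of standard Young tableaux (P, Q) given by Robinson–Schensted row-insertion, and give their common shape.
P = [1, 2] / [3, 7] / [4] / [5] / [6] / [8];  Q = [1, 3] / [2, 8] / [4] / [5] / [6] / [7];  common shape = (2, 2, 1, 1, 1, 1)

Row-insert the values π_1, π_2, … into P one at a time, bumping the leftmost entry strictly greater than the inserted value down to the next row. The recording tableau Q records, in position (i, j), the step at which that cell was added to P.
  Insert 8 (step 1): P = [8];  Q = [1]
  Insert 6 (step 2): P = [6] / [8];  Q = [1] / [2]
  Insert 7 (step 3): P = [6, 7] / [8];  Q = [1, 3] / [2]
  Insert 5 (step 4): P = [5, 7] / [6] / [8];  Q = [1, 3] / [2] / [4]
  Insert 4 (step 5): P = [4, 7] / [5] / [6] / [8];  Q = [1, 3] / [2] / [4] / [5]
  Insert 3 (step 6): P = [3, 7] / [4] / [5] / [6] / [8];  Q = [1, 3] / [2] / [4] / [5] / [6]
  Insert 1 (step 7): P = [1, 7] / [3] / [4] / [5] / [6] / [8];  Q = [1, 3] / [2] / [4] / [5] / [6] / [7]
  Insert 2 (step 8): P = [1, 2] / [3, 7] / [4] / [5] / [6] / [8];  Q = [1, 3] / [2, 8] / [4] / [5] / [6] / [7]
Final shape: (2, 2, 1, 1, 1, 1).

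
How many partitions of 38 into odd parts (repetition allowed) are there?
p_odd(38) = 864

Enumerate partitions using only odd parts via the recurrence o(n, m) = o(n, m−2) + o(n−m, m) over odd m, starting from the largest odd part ≤ n. This gives p_odd(38) = 864. (Euler's theorem: equals the count of distinct-part partitions.)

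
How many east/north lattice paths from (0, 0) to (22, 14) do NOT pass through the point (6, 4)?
Number of paths = 2680832850

Total paths from (0, 0) to (22, 14): C(36, 22) = 3796297200. Paths through (6, 4): (paths (0, 0) → (6, 4)) × (paths (6, 4) → (22, 14)) = C(10, 6) · C(26, 16) = 210 · 5311735 = 1115464350. Avoidance count = 3796297200 − 1115464350 = 2680832850.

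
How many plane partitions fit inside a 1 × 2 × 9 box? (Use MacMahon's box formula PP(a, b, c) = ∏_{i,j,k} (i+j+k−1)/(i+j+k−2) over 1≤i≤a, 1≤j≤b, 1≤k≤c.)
PP(1, 2, 9) = 55

Evaluate the triple product over i = 1..1, j = 1..2, k = 1..9. The factors are (2/1) · (3/2) · (4/3) · (5/4) · (6/5) · (7/6) · (8/7) · (9/8) · … (18 factors total). The numerators and denominators telescope so the product is an integer; carrying out the multiplication exactly gives PP(1, 2, 9) = 55.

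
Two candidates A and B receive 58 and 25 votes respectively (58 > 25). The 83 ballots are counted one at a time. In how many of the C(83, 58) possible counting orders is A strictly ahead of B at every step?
Strict-lead orderings = 430252366204292685768

Total orderings of the 83 votes with 58 for A: C(83, 58) = 1082149890756251300568. By the Bertrand ballot formula (Cycle Lemma / reflection principle), the number of orderings in which A is strictly ahead of B throughout is (p − q)/(p + q) · C(p + q, p) = (58 − 25)/(58 + 25) · 1082149890756251300568 = 430252366204292685768.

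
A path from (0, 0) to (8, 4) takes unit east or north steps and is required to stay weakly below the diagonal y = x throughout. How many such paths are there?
Number of paths = 275

By the reflection principle (André's argument), the number of monotone paths to (8, 4) with n ≤ m that never go above y = x is C(12, 8) − C(12, 9) = 495 − 220 = 275.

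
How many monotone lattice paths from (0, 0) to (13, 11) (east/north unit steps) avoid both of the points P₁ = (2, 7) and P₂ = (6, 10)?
Number of paths = 2393020

Inclusion–exclusion. Total paths: C(24, 13) = 2496144. Through P₁: C(9, 2)·C(15, 11) = 49140. Through P₂: C(16, 6)·C(8, 7) = 64064. Since P₁ is strictly southwest of P₂, a monotone path through both must visit P₁ then P₂; paths through both = C(9, 2)·C(7, 4)·C(8, 7) = 10080. Avoid both = 2496144 − 49140 − 64064 + 10080 = 2393020.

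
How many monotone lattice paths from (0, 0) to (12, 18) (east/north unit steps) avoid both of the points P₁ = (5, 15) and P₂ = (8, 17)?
Number of paths = 80000070

Inclusion–exclusion. Total paths: C(30, 12) = 86493225. Through P₁: C(20, 5)·C(10, 7) = 1860480. Through P₂: C(25, 8)·C(5, 4) = 5407875. Since P₁ is strictly southwest of P₂, a monotone path through both must visit P₁ then P₂; paths through both = C(20, 5)·C(5, 3)·C(5, 4) = 775200. Avoid both = 86493225 − 1860480 − 5407875 + 775200 = 80000070.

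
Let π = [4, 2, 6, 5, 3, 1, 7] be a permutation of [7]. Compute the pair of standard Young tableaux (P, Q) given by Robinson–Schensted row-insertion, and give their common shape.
P = [1, 3, 7] / [2, 5] / [4] / [6];  Q = [1, 3, 7] / [2, 4] / [5] / [6];  common shape = (3, 2, 1, 1)

Row-insert the values π_1, π_2, … into P one at a time, bumping the leftmost entry strictly greater than the inserted value down to the next row. The recording tableau Q records, in position (i, j), the step at which that cell was added to P.
  Insert 4 (step 1): P = [4];  Q = [1]
  Insert 2 (step 2): P = [2] / [4];  Q = [1] / [2]
  Insert 6 (step 3): P = [2, 6] / [4];  Q = [1, 3] / [2]
  Insert 5 (step 4): P = [2, 5] / [4, 6];  Q = [1, 3] / [2, 4]
  Insert 3 (step 5): P = [2, 3] / [4, 5] / [6];  Q = [1, 3] / [2, 4] / [5]
  Insert 1 (step 6): P = [1, 3] / [2, 5] / [4] / [6];  Q = [1, 3] / [2, 4] / [5] / [6]
  Insert 7 (step 7): P = [1, 3, 7] / [2, 5] / [4] / [6];  Q = [1, 3, 7] / [2, 4] / [5] / [6]
Final shape: (3, 2, 1, 1).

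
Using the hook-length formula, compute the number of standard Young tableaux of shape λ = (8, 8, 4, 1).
# SYT of shape (8, 8, 4, 1) = 31744440

Hook-length formula: f^λ = n! / Π hook(c), product over all cells c of the Young diagram. For λ = (8, 8, 4, 1), n = 21 boxes. Hook lengths by row (left-to-right, top-to-bottom): [11, 9, 8, 7, 5, 4, 3, 2]; [10, 8, 7, 6, 4, 3, 2, 1]; [5, 3, 2, 1]; [1]. Product of hooks = 1609445376000. So f^λ = 21! / 1609445376000 = 51090942171709440000 / 1609445376000 = 31744440.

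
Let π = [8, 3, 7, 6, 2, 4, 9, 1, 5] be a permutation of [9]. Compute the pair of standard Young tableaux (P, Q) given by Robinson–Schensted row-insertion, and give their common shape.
P = [1, 4, 5] / [2, 6, 9] / [3] / [7] / [8];  Q = [1, 3, 7] / [2, 6, 9] / [4] / [5] / [8];  common shape = (3, 3, 1, 1, 1)

Row-insert the values π_1, π_2, … into P one at a time, bumping the leftmost entry strictly greater than the inserted value down to the next row. The recording tableau Q records, in position (i, j), the step at which that cell was added to P.
  Insert 8 (step 1): P = [8];  Q = [1]
  Insert 3 (step 2): P = [3] / [8];  Q = [1] / [2]
  Insert 7 (step 3): P = [3, 7] / [8];  Q = [1, 3] / [2]
  Insert 6 (step 4): P = [3, 6] / [7] / [8];  Q = [1, 3] / [2] / [4]
  Insert 2 (step 5): P = [2, 6] / [3] / [7] / [8];  Q = [1, 3] / [2] / [4] / [5]
  Insert 4 (step 6): P = [2, 4] / [3, 6] / [7] / [8];  Q = [1, 3] / [2, 6] / [4] / [5]
  Insert 9 (step 7): P = [2, 4, 9] / [3, 6] / [7] / [8];  Q = [1, 3, 7] / [2, 6] / [4] / [5]
  Insert 1 (step 8): P = [1, 4, 9] / [2, 6] / [3] / [7] / [8];  Q = [1, 3, 7] / [2, 6] / [4] / [5] / [8]
  Insert 5 (step 9): P = [1, 4, 5] / [2, 6, 9] / [3] / [7] / [8];  Q = [1, 3, 7] / [2, 6, 9] / [4] / [5] / [8]
Final shape: (3, 3, 1, 1, 1).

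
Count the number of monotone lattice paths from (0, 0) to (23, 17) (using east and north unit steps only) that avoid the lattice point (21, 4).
Number of paths = 88731050550

Total paths from (0, 0) to (23, 17): C(40, 23) = 88732378800. Paths through (21, 4): (paths (0, 0) → (21, 4)) × (paths (21, 4) → (23, 17)) = C(25, 21) · C(15, 2) = 12650 · 105 = 1328250. Avoidance count = 88732378800 − 1328250 = 88731050550.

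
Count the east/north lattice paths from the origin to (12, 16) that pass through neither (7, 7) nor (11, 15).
Number of paths = 11496251

Inclusion–exclusion. Total paths: C(28, 12) = 30421755. Through P₁: C(14, 7)·C(14, 5) = 6870864. Through P₂: C(26, 11)·C(2, 1) = 15452320. Since P₁ is strictly southwest of P₂, a monotone path through both must visit P₁ then P₂; paths through both = C(14, 7)·C(12, 4)·C(2, 1) = 3397680. Avoid both = 30421755 − 6870864 − 15452320 + 3397680 = 11496251.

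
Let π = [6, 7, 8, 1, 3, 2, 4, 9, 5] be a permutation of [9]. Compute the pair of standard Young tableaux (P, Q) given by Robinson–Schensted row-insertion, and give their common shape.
P = [1, 2, 4, 5] / [3, 7, 8, 9] / [6];  Q = [1, 2, 3, 8] / [4, 5, 7, 9] / [6];  common shape = (4, 4, 1)

Row-insert the values π_1, π_2, … into P one at a time, bumping the leftmost entry strictly greater than the inserted value down to the next row. The recording tableau Q records, in position (i, j), the step at which that cell was added to P.
  Insert 6 (step 1): P = [6];  Q = [1]
  Insert 7 (step 2): P = [6, 7];  Q = [1, 2]
  Insert 8 (step 3): P = [6, 7, 8];  Q = [1, 2, 3]
  Insert 1 (step 4): P = [1, 7, 8] / [6];  Q = [1, 2, 3] / [4]
  Insert 3 (step 5): P = [1, 3, 8] / [6, 7];  Q = [1, 2, 3] / [4, 5]
  Insert 2 (step 6): P = [1, 2, 8] / [3, 7] / [6];  Q = [1, 2, 3] / [4, 5] / [6]
  Insert 4 (step 7): P = [1, 2, 4] / [3, 7, 8] / [6];  Q = [1, 2, 3] / [4, 5, 7] / [6]
  Insert 9 (step 8): P = [1, 2, 4, 9] / [3, 7, 8] / [6];  Q = [1, 2, 3, 8] / [4, 5, 7] / [6]
  Insert 5 (step 9): P = [1, 2, 4, 5] / [3, 7, 8, 9] / [6];  Q = [1, 2, 3, 8] / [4, 5, 7, 9] / [6]
Final shape: (4, 4, 1).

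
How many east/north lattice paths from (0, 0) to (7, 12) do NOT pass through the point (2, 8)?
Number of paths = 44718

Total paths from (0, 0) to (7, 12): C(19, 7) = 50388. Paths through (2, 8): (paths (0, 0) → (2, 8)) × (paths (2, 8) → (7, 12)) = C(10, 2) · C(9, 5) = 45 · 126 = 5670. Avoidance count = 50388 − 5670 = 44718.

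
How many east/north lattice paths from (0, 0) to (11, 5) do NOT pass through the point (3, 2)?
Number of paths = 2718

Total paths from (0, 0) to (11, 5): C(16, 11) = 4368. Paths through (3, 2): (paths (0, 0) → (3, 2)) × (paths (3, 2) → (11, 5)) = C(5, 3) · C(11, 8) = 10 · 165 = 1650. Avoidance count = 4368 − 1650 = 2718.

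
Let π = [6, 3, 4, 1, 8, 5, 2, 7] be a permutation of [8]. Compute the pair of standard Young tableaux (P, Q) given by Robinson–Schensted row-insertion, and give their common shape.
P = [1, 2, 5, 7] / [3, 4] / [6, 8];  Q = [1, 3, 5, 8] / [2, 6] / [4, 7];  common shape = (4, 2, 2)

Row-insert the values π_1, π_2, … into P one at a time, bumping the leftmost entry strictly greater than the inserted value down to the next row. The recording tableau Q records, in position (i, j), the step at which that cell was added to P.
  Insert 6 (step 1): P = [6];  Q = [1]
  Insert 3 (step 2): P = [3] / [6];  Q = [1] / [2]
  Insert 4 (step 3): P = [3, 4] / [6];  Q = [1, 3] / [2]
  Insert 1 (step 4): P = [1, 4] / [3] / [6];  Q = [1, 3] / [2] / [4]
  Insert 8 (step 5): P = [1, 4, 8] / [3] / [6];  Q = [1, 3, 5] / [2] / [4]
  Insert 5 (step 6): P = [1, 4, 5] / [3, 8] / [6];  Q = [1, 3, 5] / [2, 6] / [4]
  Insert 2 (step 7): P = [1, 2, 5] / [3, 4] / [6, 8];  Q = [1, 3, 5] / [2, 6] / [4, 7]
  Insert 7 (step 8): P = [1, 2, 5, 7] / [3, 4] / [6, 8];  Q = [1, 3, 5, 8] / [2, 6] / [4, 7]
Final shape: (4, 2, 2).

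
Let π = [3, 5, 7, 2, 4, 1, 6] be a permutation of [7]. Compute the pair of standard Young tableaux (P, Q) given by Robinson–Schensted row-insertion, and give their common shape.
P = [1, 4, 6] / [2, 5, 7] / [3];  Q = [1, 2, 3] / [4, 5, 7] / [6];  common shape = (3, 3, 1)

Row-insert the values π_1, π_2, … into P one at a time, bumping the leftmost entry strictly greater than the inserted value down to the next row. The recording tableau Q records, in position (i, j), the step at which that cell was added to P.
  Insert 3 (step 1): P = [3];  Q = [1]
  Insert 5 (step 2): P = [3, 5];  Q = [1, 2]
  Insert 7 (step 3): P = [3, 5, 7];  Q = [1, 2, 3]
  Insert 2 (step 4): P = [2, 5, 7] / [3];  Q = [1, 2, 3] / [4]
  Insert 4 (step 5): P = [2, 4, 7] / [3, 5];  Q = [1, 2, 3] / [4, 5]
  Insert 1 (step 6): P = [1, 4, 7] / [2, 5] / [3];  Q = [1, 2, 3] / [4, 5] / [6]
  Insert 6 (step 7): P = [1, 4, 6] / [2, 5, 7] / [3];  Q = [1, 2, 3] / [4, 5, 7] / [6]
Final shape: (3, 3, 1).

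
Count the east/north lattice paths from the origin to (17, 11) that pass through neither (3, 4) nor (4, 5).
Number of paths = 15884988

Inclusion–exclusion. Total paths: C(28, 17) = 21474180. Through P₁: C(7, 3)·C(21, 14) = 4069800. Through P₂: C(9, 4)·C(19, 13) = 3418632. Since P₁ is strictly southwest of P₂, a monotone path through both must visit P₁ then P₂; paths through both = C(7, 3)·C(2, 1)·C(19, 13) = 1899240. Avoid both = 21474180 − 4069800 − 3418632 + 1899240 = 15884988.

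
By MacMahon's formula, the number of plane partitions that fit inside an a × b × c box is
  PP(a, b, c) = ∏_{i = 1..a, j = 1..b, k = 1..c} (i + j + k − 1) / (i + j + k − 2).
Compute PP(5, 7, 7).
PP(5, 7, 7) = 13710834632352

Evaluate the triple product over i = 1..5, j = 1..7, k = 1..7. The factors are (2/1) · (3/2) · (4/3) · (5/4) · (6/5) · (7/6) · (8/7) · (3/2) · … (245 factors total). The numerators and denominators telescope so the product is an integer; carrying out the multiplication exactly gives PP(5, 7, 7) = 13710834632352.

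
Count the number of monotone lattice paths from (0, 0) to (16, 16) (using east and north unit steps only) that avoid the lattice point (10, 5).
Number of paths = 563915262

Total paths from (0, 0) to (16, 16): C(32, 16) = 601080390. Paths through (10, 5): (paths (0, 0) → (10, 5)) × (paths (10, 5) → (16, 16)) = C(15, 10) · C(17, 6) = 3003 · 12376 = 37165128. Avoidance count = 601080390 − 37165128 = 563915262.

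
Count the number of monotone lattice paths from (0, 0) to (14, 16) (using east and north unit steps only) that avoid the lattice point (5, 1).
Number of paths = 137577651

Total paths from (0, 0) to (14, 16): C(30, 14) = 145422675. Paths through (5, 1): (paths (0, 0) → (5, 1)) × (paths (5, 1) → (14, 16)) = C(6, 5) · C(24, 9) = 6 · 1307504 = 7845024. Avoidance count = 145422675 − 7845024 = 137577651.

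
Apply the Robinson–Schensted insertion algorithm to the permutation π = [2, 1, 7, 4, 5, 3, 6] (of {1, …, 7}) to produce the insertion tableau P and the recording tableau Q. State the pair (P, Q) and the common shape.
P = [1, 3, 5, 6] / [2, 4] / [7];  Q = [1, 3, 5, 7] / [2, 4] / [6];  common shape = (4, 2, 1)

Row-insert the values π_1, π_2, … into P one at a time, bumping the leftmost entry strictly greater than the inserted value down to the next row. The recording tableau Q records, in position (i, j), the step at which that cell was added to P.
  Insert 2 (step 1): P = [2];  Q = [1]
  Insert 1 (step 2): P = [1] / [2];  Q = [1] / [2]
  Insert 7 (step 3): P = [1, 7] / [2];  Q = [1, 3] / [2]
  Insert 4 (step 4): P = [1, 4] / [2, 7];  Q = [1, 3] / [2, 4]
  Insert 5 (step 5): P = [1, 4, 5] / [2, 7];  Q = [1, 3, 5] / [2, 4]
  Insert 3 (step 6): P = [1, 3, 5] / [2, 4] / [7];  Q = [1, 3, 5] / [2, 4] / [6]
  Insert 6 (step 7): P = [1, 3, 5, 6] / [2, 4] / [7];  Q = [1, 3, 5, 7] / [2, 4] / [6]
Final shape: (4, 2, 1).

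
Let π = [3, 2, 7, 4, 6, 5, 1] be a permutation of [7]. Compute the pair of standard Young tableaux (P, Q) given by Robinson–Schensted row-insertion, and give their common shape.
P = [1, 4, 5] / [2, 6] / [3] / [7];  Q = [1, 3, 5] / [2, 4] / [6] / [7];  common shape = (3, 2, 1, 1)

Row-insert the values π_1, π_2, … into P one at a time, bumping the leftmost entry strictly greater than the inserted value down to the next row. The recording tableau Q records, in position (i, j), the step at which that cell was added to P.
  Insert 3 (step 1): P = [3];  Q = [1]
  Insert 2 (step 2): P = [2] / [3];  Q = [1] / [2]
  Insert 7 (step 3): P = [2, 7] / [3];  Q = [1, 3] / [2]
  Insert 4 (step 4): P = [2, 4] / [3, 7];  Q = [1, 3] / [2, 4]
  Insert 6 (step 5): P = [2, 4, 6] / [3, 7];  Q = [1, 3, 5] / [2, 4]
  Insert 5 (step 6): P = [2, 4, 5] / [3, 6] / [7];  Q = [1, 3, 5] / [2, 4] / [6]
  Insert 1 (step 7): P = [1, 4, 5] / [2, 6] / [3] / [7];  Q = [1, 3, 5] / [2, 4] / [6] / [7]
Final shape: (3, 2, 1, 1).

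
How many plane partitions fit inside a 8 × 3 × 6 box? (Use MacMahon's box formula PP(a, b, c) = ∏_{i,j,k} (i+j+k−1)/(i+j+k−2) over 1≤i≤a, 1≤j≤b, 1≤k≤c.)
PP(8, 3, 6) = 614083470

Evaluate the triple product over i = 1..8, j = 1..3, k = 1..6. The factors are (2/1) · (3/2) · (4/3) · (5/4) · (6/5) · (7/6) · (3/2) · (4/3) · … (144 factors total). The numerators and denominators telescope so the product is an integer; carrying out the multiplication exactly gives PP(8, 3, 6) = 614083470.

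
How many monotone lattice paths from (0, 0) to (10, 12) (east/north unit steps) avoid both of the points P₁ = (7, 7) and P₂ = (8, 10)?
Number of paths = 274274

Inclusion–exclusion. Total paths: C(22, 10) = 646646. Through P₁: C(14, 7)·C(8, 3) = 192192. Through P₂: C(18, 8)·C(4, 2) = 262548. Since P₁ is strictly southwest of P₂, a monotone path through both must visit P₁ then P₂; paths through both = C(14, 7)·C(4, 1)·C(4, 2) = 82368. Avoid both = 646646 − 192192 − 262548 + 82368 = 274274.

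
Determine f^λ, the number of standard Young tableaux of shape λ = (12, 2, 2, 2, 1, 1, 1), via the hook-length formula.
# SYT of shape (12, 2, 2, 2, 1, 1, 1) = 7390240

Hook-length formula: f^λ = n! / Π hook(c), product over all cells c of the Young diagram. For λ = (12, 2, 2, 2, 1, 1, 1), n = 21 boxes. Hook lengths by row (left-to-right, top-to-bottom): [18, 14, 10, 9, 8, 7, 6, 5, 4, 3, 2, 1]; [7, 3]; [6, 2]; [5, 1]; [3]; [2]; [1]. Product of hooks = 6913299456000. So f^λ = 21! / 6913299456000 = 51090942171709440000 / 6913299456000 = 7390240.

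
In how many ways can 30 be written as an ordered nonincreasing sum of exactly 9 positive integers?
p(30, 9 parts) = 598

Partitions of n into exactly k parts are in bijection with partitions of n − k into at most k parts (subtract 1 from each part). So p(30, exactly 9) = p(21, parts ≤ 9). Computing via the recurrence p(m, j) = p(m, j−1) + p(m−j, j) gives 598.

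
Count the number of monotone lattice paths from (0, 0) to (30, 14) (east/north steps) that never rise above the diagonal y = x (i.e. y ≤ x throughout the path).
Number of paths = 63040282096

By the reflection principle (André's argument), the number of monotone paths to (30, 14) with n ≤ m that never go above y = x is C(44, 30) − C(44, 31) = 114955808528 − 51915526432 = 63040282096.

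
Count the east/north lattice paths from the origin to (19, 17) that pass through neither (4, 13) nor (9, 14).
Number of paths = 8358639460

Inclusion–exclusion. Total paths: C(36, 19) = 8597496600. Through P₁: C(17, 4)·C(19, 15) = 9224880. Through P₂: C(23, 9)·C(13, 10) = 233716340. Since P₁ is strictly southwest of P₂, a monotone path through both must visit P₁ then P₂; paths through both = C(17, 4)·C(6, 5)·C(13, 10) = 4084080. Avoid both = 8597496600 − 9224880 − 233716340 + 4084080 = 8358639460.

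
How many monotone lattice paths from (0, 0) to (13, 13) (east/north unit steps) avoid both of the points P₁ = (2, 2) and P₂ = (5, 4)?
Number of paths = 4563548

Inclusion–exclusion. Total paths: C(26, 13) = 10400600. Through P₁: C(4, 2)·C(22, 11) = 4232592. Through P₂: C(9, 5)·C(17, 8) = 3063060. Since P₁ is strictly southwest of P₂, a monotone path through both must visit P₁ then P₂; paths through both = C(4, 2)·C(5, 3)·C(17, 8) = 1458600. Avoid both = 10400600 − 4232592 − 3063060 + 1458600 = 4563548.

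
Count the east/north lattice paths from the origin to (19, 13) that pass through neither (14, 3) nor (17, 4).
Number of paths = 345151985

Inclusion–exclusion. Total paths: C(32, 19) = 347373600. Through P₁: C(17, 14)·C(15, 5) = 2042040. Through P₂: C(21, 17)·C(11, 2) = 329175. Since P₁ is strictly southwest of P₂, a monotone path through both must visit P₁ then P₂; paths through both = C(17, 14)·C(4, 3)·C(11, 2) = 149600. Avoid both = 347373600 − 2042040 − 329175 + 149600 = 345151985.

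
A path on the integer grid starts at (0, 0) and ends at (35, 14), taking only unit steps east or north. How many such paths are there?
Number of paths = 675248872536

A monotone lattice path from (0, 0) to (35, 14) consists of 35 east steps and 14 north steps in some order, so it is determined by which 35 of the 49 steps are east. The count is C(49, 35) = 675248872536.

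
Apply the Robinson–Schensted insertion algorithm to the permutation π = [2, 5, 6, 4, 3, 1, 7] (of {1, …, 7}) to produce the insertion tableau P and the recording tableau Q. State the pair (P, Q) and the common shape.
P = [1, 3, 6, 7] / [2] / [4] / [5];  Q = [1, 2, 3, 7] / [4] / [5] / [6];  common shape = (4, 1, 1, 1)

Row-insert the values π_1, π_2, … into P one at a time, bumping the leftmost entry strictly greater than the inserted value down to the next row. The recording tableau Q records, in position (i, j), the step at which that cell was added to P.
  Insert 2 (step 1): P = [2];  Q = [1]
  Insert 5 (step 2): P = [2, 5];  Q = [1, 2]
  Insert 6 (step 3): P = [2, 5, 6];  Q = [1, 2, 3]
  Insert 4 (step 4): P = [2, 4, 6] / [5];  Q = [1, 2, 3] / [4]
  Insert 3 (step 5): P = [2, 3, 6] / [4] / [5];  Q = [1, 2, 3] / [4] / [5]
  Insert 1 (step 6): P = [1, 3, 6] / [2] / [4] / [5];  Q = [1, 2, 3] / [4] / [5] / [6]
  Insert 7 (step 7): P = [1, 3, 6, 7] / [2] / [4] / [5];  Q = [1, 2, 3, 7] / [4] / [5] / [6]
Final shape: (4, 1, 1, 1).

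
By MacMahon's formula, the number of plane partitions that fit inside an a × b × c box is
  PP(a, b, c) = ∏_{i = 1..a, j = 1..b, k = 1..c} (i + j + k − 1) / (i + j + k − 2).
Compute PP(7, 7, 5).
PP(7, 7, 5) = 13710834632352

Evaluate the triple product over i = 1..7, j = 1..7, k = 1..5. The factors are (2/1) · (3/2) · (4/3) · (5/4) · (6/5) · (3/2) · (4/3) · (5/4) · … (245 factors total). The numerators and denominators telescope so the product is an integer; carrying out the multiplication exactly gives PP(7, 7, 5) = 13710834632352.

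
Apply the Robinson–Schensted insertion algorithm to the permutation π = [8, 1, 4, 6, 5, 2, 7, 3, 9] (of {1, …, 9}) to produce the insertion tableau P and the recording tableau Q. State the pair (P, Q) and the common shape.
P = [1, 2, 3, 7, 9] / [4, 5] / [6] / [8];  Q = [1, 3, 4, 7, 9] / [2, 8] / [5] / [6];  common shape = (5, 2, 1, 1)

Row-insert the values π_1, π_2, … into P one at a time, bumping the leftmost entry strictly greater than the inserted value down to the next row. The recording tableau Q records, in position (i, j), the step at which that cell was added to P.
  Insert 8 (step 1): P = [8];  Q = [1]
  Insert 1 (step 2): P = [1] / [8];  Q = [1] / [2]
  Insert 4 (step 3): P = [1, 4] / [8];  Q = [1, 3] / [2]
  Insert 6 (step 4): P = [1, 4, 6] / [8];  Q = [1, 3, 4] / [2]
  Insert 5 (step 5): P = [1, 4, 5] / [6] / [8];  Q = [1, 3, 4] / [2] / [5]
  Insert 2 (step 6): P = [1, 2, 5] / [4] / [6] / [8];  Q = [1, 3, 4] / [2] / [5] / [6]
  Insert 7 (step 7): P = [1, 2, 5, 7] / [4] / [6] / [8];  Q = [1, 3, 4, 7] / [2] / [5] / [6]
  Insert 3 (step 8): P = [1, 2, 3, 7] / [4, 5] / [6] / [8];  Q = [1, 3, 4, 7] / [2, 8] / [5] / [6]
  Insert 9 (step 9): P = [1, 2, 3, 7, 9] / [4, 5] / [6] / [8];  Q = [1, 3, 4, 7, 9] / [2, 8] / [5] / [6]
Final shape: (5, 2, 1, 1).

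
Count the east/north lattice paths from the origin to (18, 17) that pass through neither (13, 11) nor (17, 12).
Number of paths = 3147857832

Inclusion–exclusion. Total paths: C(35, 18) = 4537567650. Through P₁: C(24, 13)·C(11, 5) = 1153218528. Through P₂: C(29, 17)·C(6, 1) = 311375610. Since P₁ is strictly southwest of P₂, a monotone path through both must visit P₁ then P₂; paths through both = C(24, 13)·C(5, 4)·C(6, 1) = 74884320. Avoid both = 4537567650 − 1153218528 − 311375610 + 74884320 = 3147857832.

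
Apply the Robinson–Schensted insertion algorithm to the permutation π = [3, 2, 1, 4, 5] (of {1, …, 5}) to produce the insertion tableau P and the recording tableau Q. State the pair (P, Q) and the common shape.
P = [1, 4, 5] / [2] / [3];  Q = [1, 4, 5] / [2] / [3];  common shape = (3, 1, 1)

Row-insert the values π_1, π_2, … into P one at a time, bumping the leftmost entry strictly greater than the inserted value down to the next row. The recording tableau Q records, in position (i, j), the step at which that cell was added to P.
  Insert 3 (step 1): P = [3];  Q = [1]
  Insert 2 (step 2): P = [2] / [3];  Q = [1] / [2]
  Insert 1 (step 3): P = [1] / [2] / [3];  Q = [1] / [2] / [3]
  Insert 4 (step 4): P = [1, 4] / [2] / [3];  Q = [1, 4] / [2] / [3]
  Insert 5 (step 5): P = [1, 4, 5] / [2] / [3];  Q = [1, 4, 5] / [2] / [3]
Final shape: (3, 1, 1).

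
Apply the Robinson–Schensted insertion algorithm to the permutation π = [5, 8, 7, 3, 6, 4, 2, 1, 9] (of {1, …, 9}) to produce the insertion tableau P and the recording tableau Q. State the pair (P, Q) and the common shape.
P = [1, 4, 9] / [2, 6] / [3] / [5] / [7] / [8];  Q = [1, 2, 9] / [3, 5] / [4] / [6] / [7] / [8];  common shape = (3, 2, 1, 1, 1, 1)

Row-insert the values π_1, π_2, … into P one at a time, bumping the leftmost entry strictly greater than the inserted value down to the next row. The recording tableau Q records, in position (i, j), the step at which that cell was added to P.
  Insert 5 (step 1): P = [5];  Q = [1]
  Insert 8 (step 2): P = [5, 8];  Q = [1, 2]
  Insert 7 (step 3): P = [5, 7] / [8];  Q = [1, 2] / [3]
  Insert 3 (step 4): P = [3, 7] / [5] / [8];  Q = [1, 2] / [3] / [4]
  Insert 6 (step 5): P = [3, 6] / [5, 7] / [8];  Q = [1, 2] / [3, 5] / [4]
  Insert 4 (step 6): P = [3, 4] / [5, 6] / [7] / [8];  Q = [1, 2] / [3, 5] / [4] / [6]
  Insert 2 (step 7): P = [2, 4] / [3, 6] / [5] / [7] / [8];  Q = [1, 2] / [3, 5] / [4] / [6] / [7]
  Insert 1 (step 8): P = [1, 4] / [2, 6] / [3] / [5] / [7] / [8];  Q = [1, 2] / [3, 5] / [4] / [6] / [7] / [8]
  Insert 9 (step 9): P = [1, 4, 9] / [2, 6] / [3] / [5] / [7] / [8];  Q = [1, 2, 9] / [3, 5] / [4] / [6] / [7] / [8]
Final shape: (3, 2, 1, 1, 1, 1).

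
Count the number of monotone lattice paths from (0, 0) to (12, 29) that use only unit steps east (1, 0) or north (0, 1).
Number of paths = 7898654920

A monotone lattice path from (0, 0) to (12, 29) consists of 12 east steps and 29 north steps in some order, so it is determined by which 12 of the 41 steps are east. The count is C(41, 12) = 7898654920.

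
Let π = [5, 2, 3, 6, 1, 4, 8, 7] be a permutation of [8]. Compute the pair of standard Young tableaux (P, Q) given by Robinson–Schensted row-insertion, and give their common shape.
P = [1, 3, 4, 7] / [2, 6, 8] / [5];  Q = [1, 3, 4, 7] / [2, 6, 8] / [5];  common shape = (4, 3, 1)

Row-insert the values π_1, π_2, … into P one at a time, bumping the leftmost entry strictly greater than the inserted value down to the next row. The recording tableau Q records, in position (i, j), the step at which that cell was added to P.
  Insert 5 (step 1): P = [5];  Q = [1]
  Insert 2 (step 2): P = [2] / [5];  Q = [1] / [2]
  Insert 3 (step 3): P = [2, 3] / [5];  Q = [1, 3] / [2]
  Insert 6 (step 4): P = [2, 3, 6] / [5];  Q = [1, 3, 4] / [2]
  Insert 1 (step 5): P = [1, 3, 6] / [2] / [5];  Q = [1, 3, 4] / [2] / [5]
  Insert 4 (step 6): P = [1, 3, 4] / [2, 6] / [5];  Q = [1, 3, 4] / [2, 6] / [5]
  Insert 8 (step 7): P = [1, 3, 4, 8] / [2, 6] / [5];  Q = [1, 3, 4, 7] / [2, 6] / [5]
  Insert 7 (step 8): P = [1, 3, 4, 7] / [2, 6, 8] / [5];  Q = [1, 3, 4, 7] / [2, 6, 8] / [5]
Final shape: (4, 3, 1).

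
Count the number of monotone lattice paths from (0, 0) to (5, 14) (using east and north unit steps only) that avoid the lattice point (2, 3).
Number of paths = 7988

Total paths from (0, 0) to (5, 14): C(19, 5) = 11628. Paths through (2, 3): (paths (0, 0) → (2, 3)) × (paths (2, 3) → (5, 14)) = C(5, 2) · C(14, 3) = 10 · 364 = 3640. Avoidance count = 11628 − 3640 = 7988.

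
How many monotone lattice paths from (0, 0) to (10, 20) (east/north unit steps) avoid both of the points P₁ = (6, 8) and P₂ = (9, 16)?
Number of paths = 16842155

Inclusion–exclusion. Total paths: C(30, 10) = 30045015. Through P₁: C(14, 6)·C(16, 4) = 5465460. Through P₂: C(25, 9)·C(5, 1) = 10214875. Since P₁ is strictly southwest of P₂, a monotone path through both must visit P₁ then P₂; paths through both = C(14, 6)·C(11, 3)·C(5, 1) = 2477475. Avoid both = 30045015 − 5465460 − 10214875 + 2477475 = 16842155.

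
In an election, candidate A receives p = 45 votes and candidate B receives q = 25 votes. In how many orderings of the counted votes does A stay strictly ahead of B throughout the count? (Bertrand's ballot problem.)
Strict-lead orderings = 1844503362944223072

Total orderings of the 70 votes with 45 for A: C(70, 45) = 6455761770304780752. By the Bertrand ballot formula (Cycle Lemma / reflection principle), the number of orderings in which A is strictly ahead of B throughout is (p − q)/(p + q) · C(p + q, p) = (45 − 25)/(45 + 25) · 6455761770304780752 = 1844503362944223072.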